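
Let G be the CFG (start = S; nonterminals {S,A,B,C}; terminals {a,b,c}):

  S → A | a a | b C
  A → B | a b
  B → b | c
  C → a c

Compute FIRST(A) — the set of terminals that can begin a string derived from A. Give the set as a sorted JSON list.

Compute FIRST by fixpoint:
pass 1:
  A via A→a b: +{a}
  B via B→b: +{b}
  B via B→c: +{c}
  C via C→a c: +{a}
  S via S→A: +{a}
  S via S→b C: +{b}
  FIRST(S)={a,b}  FIRST(A)={a}  FIRST(B)={b,c}  FIRST(C)={a}
pass 2:
  A via A→B: +{b,c}
  S via S→A: +{c}
  FIRST(S)={a,b,c}  FIRST(A)={a,b,c}  FIRST(B)={b,c}  FIRST(C)={a}
pass 3: — fixpoint
  FIRST(S)={a,b,c}  FIRST(A)={a,b,c}  FIRST(B)={b,c}  FIRST(C)={a}

FIRST(A) = ["a", "b", "c"]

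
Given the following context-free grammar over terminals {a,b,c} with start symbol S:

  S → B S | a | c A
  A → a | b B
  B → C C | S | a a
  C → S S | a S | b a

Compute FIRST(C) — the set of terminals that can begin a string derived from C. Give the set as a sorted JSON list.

FIRST iteration:
round 1:
  A via A→a: +{a}
  A via A→b B: +{b}
  B via B→a a: +{a}
  C via C→a S: +{a}
  C via C→b a: +{b}
  S via S→B S: +{a}
  S via S→c A: +{c}
  FIRST(S)={a,c}  FIRST(A)={a,b}  FIRST(B)={a}  FIRST(C)={a,b}
round 2:
  B via B→C C: +{b}
  B via B→S: +{c}
  C via C→S S: +{c}
  S via S→B S: +{b}
  FIRST(S)={a,b,c}  FIRST(A)={a,b}  FIRST(B)={a,b,c}  FIRST(C)={a,b,c}
round 3: (no change)
  FIRST(S)={a,b,c}  FIRST(A)={a,b}  FIRST(B)={a,b,c}  FIRST(C)={a,b,c}

FIRST(C) = ["a", "b", "c"]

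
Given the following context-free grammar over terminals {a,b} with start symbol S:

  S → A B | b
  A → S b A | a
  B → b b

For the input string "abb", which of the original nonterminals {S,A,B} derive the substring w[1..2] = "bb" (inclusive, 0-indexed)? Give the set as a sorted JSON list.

Convert to CNF:
  S -> A B | b
  A -> S X1 | a
  B -> T0 T0
  T0 -> b
  X1 -> T0 A

CYK table (by increasing span), restricted to cells inside w[1..2]:
  [1..1]={S,T0}  "b"  orig:{S}
  [2..2]={S,T0}  "b"  orig:{S}
  [1..2]={B}  "bb"

Original NTs in T[1,2] deriving "bb": ["B"]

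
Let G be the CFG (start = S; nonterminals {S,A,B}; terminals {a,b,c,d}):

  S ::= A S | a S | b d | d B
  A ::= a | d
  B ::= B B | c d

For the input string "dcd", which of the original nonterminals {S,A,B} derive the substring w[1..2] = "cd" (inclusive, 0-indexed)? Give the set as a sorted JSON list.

Convert to CNF:
  S -> A S | T1 B | T2 S | T3 T1
  A -> a | d
  B -> B B | T0 T1
  T0 -> c
  T1 -> d
  T2 -> a
  T3 -> b

CYK table (by increasing span) — only the sub-triangle for w[1..2]:
  cell(1,1) c: {T0}  orig:{}
  cell(2,2) d: {A,T1}  orig:{A}
  cell(1,2) cd: {B}

Original NTs in T[1,2] deriving "cd": ["B"]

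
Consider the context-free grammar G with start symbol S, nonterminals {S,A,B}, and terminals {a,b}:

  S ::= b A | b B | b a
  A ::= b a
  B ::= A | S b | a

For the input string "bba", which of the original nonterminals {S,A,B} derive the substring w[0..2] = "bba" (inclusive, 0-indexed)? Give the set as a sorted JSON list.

Convert to CNF:
  S -> T0 A | T0 B | T0 T1
  A -> T0 T1
  B -> S T0 | T0 T1 | a
  T0 -> b
  T1 -> a

Fill CYK table bottom-up (cells [i..j] with 0 ≤ i ≤ j ≤ 2 only):
  cell(0,0) b: {T0}  orig:{}
  cell(1,1) b: {T0}  orig:{}
  cell(2,2) a: {B,T1}  orig:{B}
  cell(0,1) bb: ∅
  cell(1,2) ba: {A,B,S}
  cell(0,2) bba: {S}

Original NTs in T[0,2] deriving "bba": ["S"]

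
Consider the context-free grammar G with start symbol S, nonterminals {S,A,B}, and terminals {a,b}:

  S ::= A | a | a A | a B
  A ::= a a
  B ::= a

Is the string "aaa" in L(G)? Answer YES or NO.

Convert to CNF:
  S -> T0 A | T0 B | T0 T0 | a
  A -> T0 T0
  B -> a
  T0 -> a

CYK fill:
  cell(0,0) a: {B,S,T0}  orig:{B,S}
  cell(1,1) a: {B,S,T0}  orig:{B,S}
  cell(2,2) a: {B,S,T0}  orig:{B,S}
  cell(0,1) aa: {A,S}
  cell(1,2) aa: {A,S}
  cell(0,2) aaa: {S}

S ∈ T[0,2] ⇒ YES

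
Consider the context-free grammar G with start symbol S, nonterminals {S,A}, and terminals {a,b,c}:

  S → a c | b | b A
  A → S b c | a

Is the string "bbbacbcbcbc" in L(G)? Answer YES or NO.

Convert to CNF:
  S -> T0 A | T2 T1 | b
  A -> S X3 | a
  T0 -> b
  T1 -> c
  T2 -> a
  X3 -> T0 T1

CYK fill:
  cell(0,0) b: {S,T0}  orig:{S}
  cell(1,1) b: {S,T0}  orig:{S}
  cell(2,2) b: {S,T0}  orig:{S}
  cell(3,3) a: {A,T2}  orig:{A}
  cell(4,4) c: {T1}  orig:{}
  cell(5,5) b: {S,T0}  orig:{S}
  cell(6,6) c: {T1}  orig:{}
  cell(7,7) b: {S,T0}  orig:{S}
  cell(8,8) c: {T1}  orig:{}
  cell(9,9) b: {S,T0}  orig:{S}
  cell(10,10) c: {T1}  orig:{}
  cell(0,1) bb: ∅
  cell(1,2) bb: ∅
  cell(2,3) ba: {S}
  cell(3,4) ac: {S}
  cell(4,5) cb: ∅
  cell(5,6) bc: {X3}  orig:{}
  cell(6,7) cb: ∅
  cell(7,8) bc: {X3}  orig:{}
  cell(8,9) cb: ∅
  cell(9,10) bc: {X3}  orig:{}
  cell(0,2) bbb: ∅
  cell(1,3) bba: ∅
  cell(2,4) bac: ∅
  cell(3,5) acb: ∅
  cell(4,6) cbc: ∅
  cell(5,7) bcb: ∅
  cell(6,8) cbc: ∅
  cell(7,9) bcb: ∅
  cell(8,10) cbc: ∅
  cell(0,3) bbba: ∅
  cell(1,4) bbac: ∅
  cell(2,5) bacb: ∅
  cell(3,6) acbc: {A}
  cell(4,7) cbcb: ∅
  cell(5,8) bcbc: ∅
  cell(6,9) cbcb: ∅
  cell(7,10) bcbc: ∅
  cell(0,4) bbbac: ∅
  cell(1,5) bbacb: ∅
  cell(2,6) bacbc: {S}
  cell(3,7) acbcb: ∅
  cell(4,8) cbcbc: ∅
  cell(5,9) bcbcb: ∅
  cell(6,10) cbcbc: ∅
  cell(0,5) bbbacb: ∅
  cell(1,6) bbacbc: ∅
  cell(2,7) bacbcb: ∅
  cell(3,8) acbcbc: ∅
  cell(4,9) cbcbcb: ∅
  cell(5,10) bcbcbc: ∅
  cell(0,6) bbbacbc: ∅
  cell(1,7) bbacbcb: ∅
  cell(2,8) bacbcbc: {A}
  cell(3,9) acbcbcb: ∅
  cell(4,10) cbcbcbc: ∅
  cell(0,7) bbbacbcb: ∅
  cell(1,8) bbacbcbc: {S}
  cell(2,9) bacbcbcb: ∅
  cell(3,10) acbcbcbc: ∅
  cell(0,8) bbbacbcbc: ∅
  cell(1,9) bbacbcbcb: ∅
  cell(2,10) bacbcbcbc: ∅
  cell(0,9) bbbacbcbcb: ∅
  cell(1,10) bbacbcbcbc: {A}
  cell(0,10) bbbacbcbcbc: {S}

S ∈ T[0,10] ⇒ YES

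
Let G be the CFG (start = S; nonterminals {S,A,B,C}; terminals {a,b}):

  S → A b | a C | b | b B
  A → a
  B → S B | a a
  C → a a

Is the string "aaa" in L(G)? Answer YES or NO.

Convert to CNF:
  S -> A T1 | T0 C | T1 B | b
  A -> a
  B -> S B | T0 T0
  C -> T0 T0
  T0 -> a
  T1 -> b

Fill CYK table bottom-up:
  T[0,0] 'a' = {A,T0}  orig:{A}
  T[1,1] 'a' = {A,T0}  orig:{A}
  T[2,2] 'a' = {A,T0}  orig:{A}
  T[0,1] 'aa' = {B,C}
  T[1,2] 'aa' = {B,C}
  T[0,2] 'aaa' = {S}

S ∈ T[0,2] ⇒ YES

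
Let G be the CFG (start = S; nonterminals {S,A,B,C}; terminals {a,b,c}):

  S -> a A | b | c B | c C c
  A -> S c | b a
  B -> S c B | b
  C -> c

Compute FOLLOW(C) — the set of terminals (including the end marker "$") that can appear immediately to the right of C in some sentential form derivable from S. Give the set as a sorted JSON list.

Compute FIRST by fixpoint:
[1]
  A via A→b a: +{b}
  B via B→b: +{b}
  C via C→c: +{c}
  S via S→a A: +{a}
  S via S→b: +{b}
  S via S→c B: +{c}
  FIRST(S)={a,b,c}  FIRST(A)={b}  FIRST(B)={b}  FIRST(C)={c}
[2]
  A via A→S c: +{a,c}
  B via B→S c B: +{a,c}
  FIRST(S)={a,b,c}  FIRST(A)={a,b,c}  FIRST(B)={a,b,c}  FIRST(C)={c}
[3] done
  FIRST(S)={a,b,c}  FIRST(A)={a,b,c}  FIRST(B)={a,b,c}  FIRST(C)={c}

Compute FOLLOW by fixpoint:
initialize: $ ∈ FOLLOW(S)
[1]
  A→S c: FOLLOW(S) ⊇ FIRST(c) = {c}; new: +{c}
  S→a A: FOLLOW(A) ⊇ FOLLOW(S) ⊇ {$,c}; new: +{$,c}
  S→c B: FOLLOW(B) ⊇ FOLLOW(S) ⊇ {$,c}; new: +{$,c}
  S→c C c: FOLLOW(C) ⊇ FIRST(c) = {c}; new: +{c}
  FOLLOW[S]={$,c}  FOLLOW[A]={$,c}  FOLLOW[B]={$,c}  FOLLOW[C]={c}
[2] (stable)
  FOLLOW[S]={$,c}  FOLLOW[A]={$,c}  FOLLOW[B]={$,c}  FOLLOW[C]={c}

FOLLOW(C) = ["c"]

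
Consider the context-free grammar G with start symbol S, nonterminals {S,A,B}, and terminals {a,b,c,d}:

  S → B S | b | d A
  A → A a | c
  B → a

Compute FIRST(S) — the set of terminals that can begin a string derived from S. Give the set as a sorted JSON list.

Compute FIRST by fixpoint:
pass 1:
  A via A→c: +{c}
  B via B→a: +{a}
  S via S→B S: +{a}
  S via S→b: +{b}
  S via S→d A: +{d}
  S: {a,b,d}  A: {c}  B: {a}
pass 2: (no change)
  S: {a,b,d}  A: {c}  B: {a}

FIRST(S) = ["a", "b", "d"]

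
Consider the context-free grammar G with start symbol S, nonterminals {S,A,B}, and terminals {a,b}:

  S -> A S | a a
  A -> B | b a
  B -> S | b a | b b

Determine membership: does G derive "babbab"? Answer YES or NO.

CNF form of G:
  S -> A S | T0 T0
  A -> A S | T0 T0 | T1 T0 | T1 T1
  B -> A S | T0 T0 | T1 T0 | T1 T1
  T0 -> a
  T1 -> b

Fill CYK table bottom-up:
  [0..0]={T1}  "b"  orig:{}
  [1..1]={T0}  "a"  orig:{}
  [2..2]={T1}  "b"  orig:{}
  [3..3]={T1}  "b"  orig:{}
  [4..4]={T0}  "a"  orig:{}
  [5..5]={T1}  "b"  orig:{}
  [0..1]={A,B}  "ba"
  [1..2]=∅  "ab"
  [2..3]={A,B}  "bb"
  [3..4]={A,B}  "ba"
  [4..5]=∅  "ab"
  [0..2]=∅  "bab"
  [1..3]=∅  "abb"
  [2..4]=∅  "bba"
  [3..5]=∅  "bab"
  [0..3]=∅  "babb"
  [1..4]=∅  "abba"
  [2..5]=∅  "bbab"
  [0..4]=∅  "babba"
  [1..5]=∅  "abbab"
  [0..5]=∅  "babbab"

S ∉ T[0,5] ⇒ NO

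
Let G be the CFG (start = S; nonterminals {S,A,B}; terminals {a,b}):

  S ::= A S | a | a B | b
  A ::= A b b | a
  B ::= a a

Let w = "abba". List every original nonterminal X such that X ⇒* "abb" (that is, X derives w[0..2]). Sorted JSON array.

Convert to CNF:
  S -> A S | T1 B | a | b
  A -> A X2 | a
  B -> T1 T1
  T0 -> b
  T1 -> a
  X2 -> T0 T0

CYK table (by increasing span) — only the sub-triangle for w[0..2]:
  [0..0]={A,S,T1}  "a"  orig:{A,S}
  [1..1]={S,T0}  "b"  orig:{S}
  [2..2]={S,T0}  "b"  orig:{S}
  [0..1]={S}  "ab"
  [1..2]={X2}  "bb"  orig:{}
  [0..2]={A}  "abb"

Original NTs in T[0,2] deriving "abb": ["A"]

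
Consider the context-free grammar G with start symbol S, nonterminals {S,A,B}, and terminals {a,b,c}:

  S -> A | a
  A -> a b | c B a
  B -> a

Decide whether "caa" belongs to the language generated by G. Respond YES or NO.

CNF form of G:
  S -> T0 T1 | T2 X4 | a
  A -> T0 T1 | T2 X3
  B -> a
  T0 -> a
  T1 -> b
  T2 -> c
  X3 -> B T0
  X4 -> B T0

CYK fill:
  T[0,0] 'c' = {T2}  orig:{}
  T[1,1] 'a' = {B,S,T0}  orig:{B,S}
  T[2,2] 'a' = {B,S,T0}  orig:{B,S}
  T[0,1] 'ca' = ∅
  T[1,2] 'aa' = {X3,X4}  orig:{}
  T[0,2] 'caa' = {A,S}

S ∈ T[0,2] ⇒ YES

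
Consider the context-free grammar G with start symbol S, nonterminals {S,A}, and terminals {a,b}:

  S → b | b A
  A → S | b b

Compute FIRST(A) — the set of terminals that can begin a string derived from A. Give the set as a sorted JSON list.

FIRST iteration:
[1]
  A via A→b b: +{b}
  S via S→b: +{b}
  FIRST(S)={b}  FIRST(A)={b}
[2] (no change)
  FIRST(S)={b}  FIRST(A)={b}

FIRST(A) = ["b"]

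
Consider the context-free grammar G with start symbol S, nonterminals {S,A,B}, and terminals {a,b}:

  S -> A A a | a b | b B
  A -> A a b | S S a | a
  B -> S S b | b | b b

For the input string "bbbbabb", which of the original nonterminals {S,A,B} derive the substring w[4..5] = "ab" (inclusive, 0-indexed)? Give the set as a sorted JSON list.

CNF form of G:
  S -> A X5 | T0 T1 | T1 B
  A -> A X2 | S X3 | a
  B -> S X4 | T1 T1 | b
  T0 -> a
  T1 -> b
  X2 -> T0 T1
  X3 -> S T0
  X4 -> S T1
  X5 -> A T0

CYK table (by increasing span), restricted to cells inside w[4..5]:
  cell(4,4) a: {A,T0}  orig:{A}
  cell(5,5) b: {B,T1}  orig:{B}
  cell(4,5) ab: {S,X2}  orig:{S}

Original NTs in T[4,5] deriving "ab": ["S"]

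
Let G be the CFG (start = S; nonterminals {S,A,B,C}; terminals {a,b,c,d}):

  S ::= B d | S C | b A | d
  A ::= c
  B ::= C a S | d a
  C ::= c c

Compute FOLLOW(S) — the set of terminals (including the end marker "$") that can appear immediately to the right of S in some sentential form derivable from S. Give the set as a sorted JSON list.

Compute FIRST by fixpoint:
round 1:
  A via A→c: +{c}
  B via B→d a: +{d}
  C via C→c c: +{c}
  S via S→B d: +{d}
  S via S→b A: +{b}
  FIRST[S]={b,d}  FIRST[A]={c}  FIRST[B]={d}  FIRST[C]={c}
round 2:
  B via B→C a S: +{c}
  S via S→B d: +{c}
  FIRST[S]={b,c,d}  FIRST[A]={c}  FIRST[B]={c,d}  FIRST[C]={c}
round 3: — fixpoint
  FIRST[S]={b,c,d}  FIRST[A]={c}  FIRST[B]={c,d}  FIRST[C]={c}

Compute FOLLOW by fixpoint:
initialize: $ ∈ FOLLOW(S)
iter 1:
  B→C a S: FOLLOW(C) ⊇ FIRST(a) = {a}; new: +{a}
  S→B d: FOLLOW(B) ⊇ FIRST(d) = {d}; new: +{d}
  S→S C: FOLLOW(S) ⊇ FIRST(C) = {c}; new: +{c}
  S→S C: FOLLOW(C) ⊇ FOLLOW(S) ⊇ {$,c}; new: +{$,c}
  S→b A: FOLLOW(A) ⊇ FOLLOW(S) ⊇ {$,c}; new: +{$,c}
  FOLLOW(S)={$,c}  FOLLOW(A)={$,c}  FOLLOW(B)={d}  FOLLOW(C)={$,a,c}
iter 2:
  B→C a S: FOLLOW(S) ⊇ FOLLOW(B) ⊇ {d}; new: +{d}
  S→S C: FOLLOW(C) ⊇ FOLLOW(S) ⊇ {$,c,d}; new: +{d}
  S→b A: FOLLOW(A) ⊇ FOLLOW(S) ⊇ {$,c,d}; new: +{d}
  FOLLOW(S)={$,c,d}  FOLLOW(A)={$,c,d}  FOLLOW(B)={d}  FOLLOW(C)={$,a,c,d}
iter 3: — fixpoint
  FOLLOW(S)={$,c,d}  FOLLOW(A)={$,c,d}  FOLLOW(B)={d}  FOLLOW(C)={$,a,c,d}

FOLLOW(S) = ["$", "c", "d"]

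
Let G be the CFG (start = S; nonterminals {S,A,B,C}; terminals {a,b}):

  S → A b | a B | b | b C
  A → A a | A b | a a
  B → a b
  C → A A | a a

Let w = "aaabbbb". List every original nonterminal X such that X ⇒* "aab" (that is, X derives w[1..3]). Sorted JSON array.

CNF form of G:
  S -> A T1 | T0 B | T1 C | b
  A -> A T0 | A T1 | T0 T0
  B -> T0 T1
  C -> A A | T0 T0
  T0 -> a
  T1 -> b

CYK fill (cells [i..j] with 1 ≤ i ≤ j ≤ 3 only):
  cell(1,1) a: {T0}  orig:{}
  cell(2,2) a: {T0}  orig:{}
  cell(3,3) b: {S,T1}  orig:{S}
  cell(1,2) aa: {A,C}
  cell(2,3) ab: {B}
  cell(1,3) aab: {A,S}

Original NTs in T[1,3] deriving "aab": ["A", "S"]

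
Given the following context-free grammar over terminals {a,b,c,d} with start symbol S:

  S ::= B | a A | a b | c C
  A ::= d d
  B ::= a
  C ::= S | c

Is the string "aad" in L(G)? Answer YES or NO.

Convert to CNF:
  S -> T1 A | T1 T2 | T3 C | a
  A -> T0 T0
  B -> a
  C -> T1 A | T1 T2 | T3 C | a | c
  T0 -> d
  T1 -> a
  T2 -> b
  T3 -> c

CYK fill:
  [0..0]={B,C,S,T1}  "a"  orig:{B,C,S}
  [1..1]={B,C,S,T1}  "a"  orig:{B,C,S}
  [2..2]={T0}  "d"  orig:{}
  [0..1]=∅  "aa"
  [1..2]=∅  "ad"
  [0..2]=∅  "aad"

S ∉ T[0,2] ⇒ NO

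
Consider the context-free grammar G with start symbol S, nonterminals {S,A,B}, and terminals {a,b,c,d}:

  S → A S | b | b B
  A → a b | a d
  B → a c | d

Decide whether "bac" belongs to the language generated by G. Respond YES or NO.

Convert to CNF:
  S -> A S | T1 B | b
  A -> T0 T1 | T0 T2
  B -> T0 T3 | d
  T0 -> a
  T1 -> b
  T2 -> d
  T3 -> c

CYK table (by increasing span):
  [0..0]={S,T1}  "b"  orig:{S}
  [1..1]={T0}  "a"  orig:{}
  [2..2]={T3}  "c"  orig:{}
  [0..1]=∅  "ba"
  [1..2]={B}  "ac"
  [0..2]={S}  "bac"

S ∈ T[0,2] ⇒ YES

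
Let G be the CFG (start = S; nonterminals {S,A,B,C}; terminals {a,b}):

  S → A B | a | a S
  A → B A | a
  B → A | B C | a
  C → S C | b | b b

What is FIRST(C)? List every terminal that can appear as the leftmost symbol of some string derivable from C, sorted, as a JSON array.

FIRST iteration:
pass 1:
  A via A→a: +{a}
  B via B→A: +{a}
  C via C→b: +{b}
  S via S→A B: +{a}
  FIRST(S)={a}  FIRST(A)={a}  FIRST(B)={a}  FIRST(C)={b}
pass 2:
  C via C→S C: +{a}
  FIRST(S)={a}  FIRST(A)={a}  FIRST(B)={a}  FIRST(C)={a,b}
pass 3: done
  FIRST(S)={a}  FIRST(A)={a}  FIRST(B)={a}  FIRST(C)={a,b}

FIRST(C) = ["a", "b"]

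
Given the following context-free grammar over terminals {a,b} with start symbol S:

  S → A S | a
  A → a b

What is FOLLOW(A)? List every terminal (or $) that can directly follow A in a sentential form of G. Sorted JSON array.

FIRST iteration:
pass 1:
  A via A→a b: +{a}
  S via S→A S: +{a}
  FIRST(S)={a}  FIRST(A)={a}
pass 2: (stable)
  FIRST(S)={a}  FIRST(A)={a}

Compute FOLLOW by fixpoint:
FOLLOW(S) := {$}
pass 1:
  S→A S: FOLLOW(A) ⊇ FIRST(S) = {a}; new: +{a}
  S: {$}  A: {a}
pass 2: (no change)
  S: {$}  A: {a}

FOLLOW(A) = ["a"]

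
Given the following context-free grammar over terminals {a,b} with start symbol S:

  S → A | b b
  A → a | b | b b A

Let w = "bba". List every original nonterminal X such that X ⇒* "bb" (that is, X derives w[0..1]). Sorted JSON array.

CNF form of G:
  S -> T0 T0 | T0 X2 | a | b
  A -> T0 X1 | a | b
  T0 -> b
  X1 -> T0 A
  X2 -> T0 A

CYK table (by increasing span), restricted to cells inside w[0..1]:
  [0..0]={A,S,T0}  "b"  orig:{A,S}
  [1..1]={A,S,T0}  "b"  orig:{A,S}
  [0..1]={S,X1,X2}  "bb"  orig:{S}

Original NTs in T[0,1] deriving "bb": ["S"]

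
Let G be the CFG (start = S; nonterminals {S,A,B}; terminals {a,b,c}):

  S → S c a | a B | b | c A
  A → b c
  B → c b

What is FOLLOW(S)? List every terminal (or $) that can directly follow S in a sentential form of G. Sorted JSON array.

FIRST sets, iterate to fixpoint:
iter 1:
  A via A→b c: +{b}
  B via B→c b: +{c}
  S via S→a B: +{a}
  S via S→b: +{b}
  S via S→c A: +{c}
  FIRST[S]={a,b,c}  FIRST[A]={b}  FIRST[B]={c}
iter 2: — fixpoint
  FIRST[S]={a,b,c}  FIRST[A]={b}  FIRST[B]={c}

FOLLOW sets:
FOLLOW(S) := {$}
[1]
  S→S c a: FOLLOW(S) ⊇ FIRST(c) = {c}; new: +{c}
  S→a B: FOLLOW(B) ⊇ FOLLOW(S) ⊇ {$,c}; new: +{$,c}
  S→c A: FOLLOW(A) ⊇ FOLLOW(S) ⊇ {$,c}; new: +{$,c}
  FOLLOW(S)={$,c}  FOLLOW(A)={$,c}  FOLLOW(B)={$,c}
[2] (stable)
  FOLLOW(S)={$,c}  FOLLOW(A)={$,c}  FOLLOW(B)={$,c}

FOLLOW(S) = ["$", "c"]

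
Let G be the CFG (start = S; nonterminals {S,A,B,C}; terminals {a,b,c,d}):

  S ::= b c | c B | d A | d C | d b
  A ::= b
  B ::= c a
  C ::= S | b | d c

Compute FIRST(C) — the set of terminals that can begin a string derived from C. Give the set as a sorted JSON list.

FIRST sets, iterate to fixpoint:
pass 1:
  A via A→b: +{b}
  B via B→c a: +{c}
  C via C→b: +{b}
  C via C→d c: +{d}
  S via S→b c: +{b}
  S via S→c B: +{c}
  S via S→d A: +{d}
  S: {b,c,d}  A: {b}  B: {c}  C: {b,d}
pass 2:
  C via C→S: +{c}
  S: {b,c,d}  A: {b}  B: {c}  C: {b,c,d}
pass 3: done
  S: {b,c,d}  A: {b}  B: {c}  C: {b,c,d}

FIRST(C) = ["b", "c", "d"]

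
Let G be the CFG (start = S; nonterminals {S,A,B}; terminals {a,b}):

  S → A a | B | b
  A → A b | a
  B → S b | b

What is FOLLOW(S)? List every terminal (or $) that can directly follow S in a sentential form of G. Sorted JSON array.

FIRST iteration:
[1]
  A via A→a: +{a}
  B via B→b: +{b}
  S via S→A a: +{a}
  S via S→B: +{b}
  FIRST(S)={a,b}  FIRST(A)={a}  FIRST(B)={b}
[2]
  B via B→S b: +{a}
  FIRST(S)={a,b}  FIRST(A)={a}  FIRST(B)={a,b}
[3] — fixpoint
  FIRST(S)={a,b}  FIRST(A)={a}  FIRST(B)={a,b}

FOLLOW sets:
FOLLOW(S) := {$}
round 1:
  A→A b: FOLLOW(A) ⊇ FIRST(b) = {b}; new: +{b}
  B→S b: FOLLOW(S) ⊇ FIRST(b) = {b}; new: +{b}
  S→A a: FOLLOW(A) ⊇ FIRST(a) = {a}; new: +{a}
  S→B: FOLLOW(B) ⊇ FOLLOW(S) ⊇ {$,b}; new: +{$,b}
  S: {$,b}  A: {a,b}  B: {$,b}
round 2: — fixpoint
  S: {$,b}  A: {a,b}  B: {$,b}

FOLLOW(S) = ["$", "b"]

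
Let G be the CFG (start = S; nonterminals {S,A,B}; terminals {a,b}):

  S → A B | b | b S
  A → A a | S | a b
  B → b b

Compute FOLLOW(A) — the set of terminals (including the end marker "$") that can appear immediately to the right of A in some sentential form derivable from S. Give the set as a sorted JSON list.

Compute FIRST by fixpoint:
round 1:
  A via A→a b: +{a}
  B via B→b b: +{b}
  S via S→A B: +{a}
  S via S→b: +{b}
  S: {a,b}  A: {a}  B: {b}
round 2:
  A via A→S: +{b}
  S: {a,b}  A: {a,b}  B: {b}
round 3: (no change)
  S: {a,b}  A: {a,b}  B: {b}

Compute FOLLOW by fixpoint:
FOLLOW(S) := {$}
round 1:
  A→A a: FOLLOW(A) ⊇ FIRST(a) = {a}; new: +{a}
  A→S: FOLLOW(S) ⊇ FOLLOW(A) ⊇ {a}; new: +{a}
  S→A B: FOLLOW(A) ⊇ FIRST(B) = {b}; new: +{b}
  S→A B: FOLLOW(B) ⊇ FOLLOW(S) ⊇ {$,a}; new: +{$,a}
  FOLLOW(S)={$,a}  FOLLOW(A)={a,b}  FOLLOW(B)={$,a}
round 2:
  A→S: FOLLOW(S) ⊇ FOLLOW(A) ⊇ {a,b}; new: +{b}
  S→A B: FOLLOW(B) ⊇ FOLLOW(S) ⊇ {$,a,b}; new: +{b}
  FOLLOW(S)={$,a,b}  FOLLOW(A)={a,b}  FOLLOW(B)={$,a,b}
round 3: (no change)
  FOLLOW(S)={$,a,b}  FOLLOW(A)={a,b}  FOLLOW(B)={$,a,b}

FOLLOW(A) = ["a", "b"]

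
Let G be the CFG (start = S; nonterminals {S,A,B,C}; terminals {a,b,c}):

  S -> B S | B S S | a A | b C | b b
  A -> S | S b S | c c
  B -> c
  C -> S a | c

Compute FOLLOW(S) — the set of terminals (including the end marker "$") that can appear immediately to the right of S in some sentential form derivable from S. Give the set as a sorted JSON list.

FIRST sets, iterate to fixpoint:
pass 1:
  A via A→c c: +{c}
  B via B→c: +{c}
  C via C→c: +{c}
  S via S→B S: +{c}
  S via S→a A: +{a}
  S via S→b C: +{b}
  FIRST(S)={a,b,c}  FIRST(A)={c}  FIRST(B)={c}  FIRST(C)={c}
pass 2:
  A via A→S: +{a,b}
  C via C→S a: +{a,b}
  FIRST(S)={a,b,c}  FIRST(A)={a,b,c}  FIRST(B)={c}  FIRST(C)={a,b,c}
pass 3: — fixpoint
  FIRST(S)={a,b,c}  FIRST(A)={a,b,c}  FIRST(B)={c}  FIRST(C)={a,b,c}

Compute FOLLOW by fixpoint:
FOLLOW(S) := {$}
[1]
  A→S b S: FOLLOW(S) ⊇ FIRST(b) = {b}; new: +{b}
  C→S a: FOLLOW(S) ⊇ FIRST(a) = {a}; new: +{a}
  S→B S: FOLLOW(B) ⊇ FIRST(S) = {a,b,c}; new: +{a,b,c}
  S→B S S: FOLLOW(S) ⊇ FIRST(S) = {a,b,c}; new: +{c}
  S→a A: FOLLOW(A) ⊇ FOLLOW(S) ⊇ {$,a,b,c}; new: +{$,a,b,c}
  S→b C: FOLLOW(C) ⊇ FOLLOW(S) ⊇ {$,a,b,c}; new: +{$,a,b,c}
  FOLLOW[S]={$,a,b,c}  FOLLOW[A]={$,a,b,c}  FOLLOW[B]={a,b,c}  FOLLOW[C]={$,a,b,c}
[2] done
  FOLLOW[S]={$,a,b,c}  FOLLOW[A]={$,a,b,c}  FOLLOW[B]={a,b,c}  FOLLOW[C]={$,a,b,c}

FOLLOW(S) = ["$", "a", "b", "c"]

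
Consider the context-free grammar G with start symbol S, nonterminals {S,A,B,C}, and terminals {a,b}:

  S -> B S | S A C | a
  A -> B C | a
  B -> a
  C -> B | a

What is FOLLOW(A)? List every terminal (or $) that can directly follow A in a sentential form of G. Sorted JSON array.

FIRST sets, iterate to fixpoint:
pass 1:
  A via A→a: +{a}
  B via B→a: +{a}
  C via C→B: +{a}
  S via S→B S: +{a}
  FIRST(S)={a}  FIRST(A)={a}  FIRST(B)={a}  FIRST(C)={a}
pass 2: (stable)
  FIRST(S)={a}  FIRST(A)={a}  FIRST(B)={a}  FIRST(C)={a}

FOLLOW iteration:
initialize: $ ∈ FOLLOW(S)
round 1:
  A→B C: FOLLOW(B) ⊇ FIRST(C) = {a}; new: +{a}
  S→S A C: FOLLOW(S) ⊇ FIRST(A) = {a}; new: +{a}
  S→S A C: FOLLOW(A) ⊇ FIRST(C) = {a}; new: +{a}
  S→S A C: FOLLOW(C) ⊇ FOLLOW(S) ⊇ {$,a}; new: +{$,a}
  S: {$,a}  A: {a}  B: {a}  C: {$,a}
round 2:
  C→B: FOLLOW(B) ⊇ FOLLOW(C) ⊇ {$,a}; new: +{$}
  S: {$,a}  A: {a}  B: {$,a}  C: {$,a}
round 3: done
  S: {$,a}  A: {a}  B: {$,a}  C: {$,a}

FOLLOW(A) = ["a"]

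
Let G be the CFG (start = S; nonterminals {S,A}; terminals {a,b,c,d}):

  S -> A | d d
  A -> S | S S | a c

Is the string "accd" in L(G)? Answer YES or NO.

CNF form of G:
  S -> S S | T0 T1 | T2 T2
  A -> S S | T0 T1 | T2 T2
  T0 -> a
  T1 -> c
  T2 -> d

CYK fill:
  [0..0]={T0}  "a"  orig:{}
  [1..1]={T1}  "c"  orig:{}
  [2..2]={T1}  "c"  orig:{}
  [3..3]={T2}  "d"  orig:{}
  [0..1]={A,S}  "ac"
  [1..2]=∅  "cc"
  [2..3]=∅  "cd"
  [0..2]=∅  "acc"
  [1..3]=∅  "ccd"
  [0..3]=∅  "accd"

S ∉ T[0,3] ⇒ NO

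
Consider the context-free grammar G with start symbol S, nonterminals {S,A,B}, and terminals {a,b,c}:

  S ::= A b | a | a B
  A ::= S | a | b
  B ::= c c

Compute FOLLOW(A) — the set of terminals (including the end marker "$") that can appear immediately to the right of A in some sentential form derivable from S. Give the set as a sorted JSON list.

FIRST sets, iterate to fixpoint:
pass 1:
  A via A→a: +{a}
  A via A→b: +{b}
  B via B→c c: +{c}
  S via S→A b: +{a,b}
  FIRST(S)={a,b}  FIRST(A)={a,b}  FIRST(B)={c}
pass 2: (stable)
  FIRST(S)={a,b}  FIRST(A)={a,b}  FIRST(B)={c}

FOLLOW iteration:
initialize: $ ∈ FOLLOW(S)
iter 1:
  S→A b: FOLLOW(A) ⊇ FIRST(b) = {b}; new: +{b}
  S→a B: FOLLOW(B) ⊇ FOLLOW(S) ⊇ {$}; new: +{$}
  FOLLOW[S]={$}  FOLLOW[A]={b}  FOLLOW[B]={$}
iter 2:
  A→S: FOLLOW(S) ⊇ FOLLOW(A) ⊇ {b}; new: +{b}
  S→a B: FOLLOW(B) ⊇ FOLLOW(S) ⊇ {$,b}; new: +{b}
  FOLLOW[S]={$,b}  FOLLOW[A]={b}  FOLLOW[B]={$,b}
iter 3: — fixpoint
  FOLLOW[S]={$,b}  FOLLOW[A]={b}  FOLLOW[B]={$,b}

FOLLOW(A) = ["b"]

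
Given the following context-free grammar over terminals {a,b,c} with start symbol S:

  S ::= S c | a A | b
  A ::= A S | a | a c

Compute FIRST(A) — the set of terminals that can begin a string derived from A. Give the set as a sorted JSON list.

FIRST iteration:
round 1:
  A via A→a: +{a}
  S via S→a A: +{a}
  S via S→b: +{b}
  FIRST[S]={a,b}  FIRST[A]={a}
round 2: done
  FIRST[S]={a,b}  FIRST[A]={a}

FIRST(A) = ["a"]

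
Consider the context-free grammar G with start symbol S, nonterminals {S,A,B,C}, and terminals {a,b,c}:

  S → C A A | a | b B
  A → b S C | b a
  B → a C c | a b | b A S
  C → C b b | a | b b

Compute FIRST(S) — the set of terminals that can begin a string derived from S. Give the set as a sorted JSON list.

Compute FIRST by fixpoint:
pass 1:
  A via A→b S C: +{b}
  B via B→a C c: +{a}
  B via B→b A S: +{b}
  C via C→a: +{a}
  C via C→b b: +{b}
  S via S→C A A: +{a,b}
  FIRST(S)={a,b}  FIRST(A)={b}  FIRST(B)={a,b}  FIRST(C)={a,b}
pass 2: done
  FIRST(S)={a,b}  FIRST(A)={b}  FIRST(B)={a,b}  FIRST(C)={a,b}

FIRST(S) = ["a", "b"]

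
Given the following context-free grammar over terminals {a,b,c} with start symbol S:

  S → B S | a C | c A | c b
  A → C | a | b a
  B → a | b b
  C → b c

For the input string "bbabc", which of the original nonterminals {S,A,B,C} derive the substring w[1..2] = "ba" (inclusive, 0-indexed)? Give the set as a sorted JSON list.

CNF form of G:
  S -> B S | T1 C | T2 A | T2 T0
  A -> T0 T1 | T0 T2 | a
  B -> T0 T0 | a
  C -> T0 T2
  T0 -> b
  T1 -> a
  T2 -> c

CYK table (by increasing span) — only the sub-triangle for w[1..2]:
  T[1,1] 'b' = {T0}  orig:{}
  T[2,2] 'a' = {A,B,T1}  orig:{A,B}
  T[1,2] 'ba' = {A}

Original NTs in T[1,2] deriving "ba": ["A"]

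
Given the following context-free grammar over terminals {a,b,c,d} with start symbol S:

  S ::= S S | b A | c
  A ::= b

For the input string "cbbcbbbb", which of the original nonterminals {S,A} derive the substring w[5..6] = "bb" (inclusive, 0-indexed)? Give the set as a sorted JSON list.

CNF form of G:
  S -> S S | T0 A | c
  A -> b
  T0 -> b

CYK table (by increasing span) (cells [i..j] with 5 ≤ i ≤ j ≤ 6 only):
  [5..5]={A,T0}  "b"  orig:{A}
  [6..6]={A,T0}  "b"  orig:{A}
  [5..6]={S}  "bb"

Original NTs in T[5,6] deriving "bb": ["S"]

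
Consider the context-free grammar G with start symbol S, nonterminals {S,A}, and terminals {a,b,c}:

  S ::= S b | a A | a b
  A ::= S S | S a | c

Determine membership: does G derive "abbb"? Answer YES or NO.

CNF form of G:
  S -> S T1 | T0 A | T0 T1
  A -> S S | S T0 | c
  T0 -> a
  T1 -> b

CYK fill:
  [0..0]={T0}  "a"  orig:{}
  [1..1]={T1}  "b"  orig:{}
  [2..2]={T1}  "b"  orig:{}
  [3..3]={T1}  "b"  orig:{}
  [0..1]={S}  "ab"
  [1..2]=∅  "bb"
  [2..3]=∅  "bb"
  [0..2]={S}  "abb"
  [1..3]=∅  "bbb"
  [0..3]={S}  "abbb"

S ∈ T[0,3] ⇒ YES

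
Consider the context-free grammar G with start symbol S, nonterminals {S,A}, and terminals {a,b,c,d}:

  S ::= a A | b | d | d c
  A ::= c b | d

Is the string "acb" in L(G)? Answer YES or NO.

CNF form of G:
  S -> T2 A | T3 T0 | b | d
  A -> T0 T1 | d
  T0 -> c
  T1 -> b
  T2 -> a
  T3 -> d

CYK fill:
  T[0,0] 'a' = {T2}  orig:{}
  T[1,1] 'c' = {T0}  orig:{}
  T[2,2] 'b' = {S,T1}  orig:{S}
  T[0,1] 'ac' = ∅
  T[1,2] 'cb' = {A}
  T[0,2] 'acb' = {S}

S ∈ T[0,2] ⇒ YES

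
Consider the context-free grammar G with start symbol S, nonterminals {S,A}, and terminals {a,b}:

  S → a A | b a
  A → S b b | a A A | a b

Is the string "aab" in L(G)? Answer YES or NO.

CNF form of G:
  S -> T0 T1 | T1 A
  A -> S X2 | T1 T0 | T1 X3
  T0 -> b
  T1 -> a
  X2 -> T0 T0
  X3 -> A A

Fill CYK table bottom-up:
  cell(0,0) a: {T1}  orig:{}
  cell(1,1) a: {T1}  orig:{}
  cell(2,2) b: {T0}  orig:{}
  cell(0,1) aa: ∅
  cell(1,2) ab: {A}
  cell(0,2) aab: {S}

S ∈ T[0,2] ⇒ YES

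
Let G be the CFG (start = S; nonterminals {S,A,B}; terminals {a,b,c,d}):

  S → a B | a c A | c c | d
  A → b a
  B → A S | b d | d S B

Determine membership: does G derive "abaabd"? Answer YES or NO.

Convert to CNF:
  S -> T1 B | T1 X5 | T3 T3 | d
  A -> T0 T1
  B -> A S | T0 T2 | T2 X4
  T0 -> b
  T1 -> a
  T2 -> d
  T3 -> c
  X4 -> S B
  X5 -> T3 A

CYK table (by increasing span):
  [0..0]={T1}  "a"  orig:{}
  [1..1]={T0}  "b"  orig:{}
  [2..2]={T1}  "a"  orig:{}
  [3..3]={T1}  "a"  orig:{}
  [4..4]={T0}  "b"  orig:{}
  [5..5]={S,T2}  "d"  orig:{S}
  [0..1]=∅  "ab"
  [1..2]={A}  "ba"
  [2..3]=∅  "aa"
  [3..4]=∅  "ab"
  [4..5]={B}  "bd"
  [0..2]=∅  "aba"
  [1..3]=∅  "baa"
  [2..4]=∅  "aab"
  [3..5]={S}  "abd"
  [0..3]=∅  "abaa"
  [1..4]=∅  "baab"
  [2..5]=∅  "aabd"
  [0..4]=∅  "abaab"
  [1..5]={B}  "baabd"
  [0..5]={S}  "abaabd"

S ∈ T[0,5] ⇒ YES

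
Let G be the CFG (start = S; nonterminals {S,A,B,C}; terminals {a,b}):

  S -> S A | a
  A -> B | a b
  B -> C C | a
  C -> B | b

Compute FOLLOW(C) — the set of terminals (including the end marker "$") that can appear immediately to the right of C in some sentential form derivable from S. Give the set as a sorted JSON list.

Compute FIRST by fixpoint:
round 1:
  A via A→a b: +{a}
  B via B→a: +{a}
  C via C→B: +{a}
  C via C→b: +{b}
  S via S→a: +{a}
  FIRST(S)={a}  FIRST(A)={a}  FIRST(B)={a}  FIRST(C)={a,b}
round 2:
  B via B→C C: +{b}
  FIRST(S)={a}  FIRST(A)={a}  FIRST(B)={a,b}  FIRST(C)={a,b}
round 3:
  A via A→B: +{b}
  FIRST(S)={a}  FIRST(A)={a,b}  FIRST(B)={a,b}  FIRST(C)={a,b}
round 4: — fixpoint
  FIRST(S)={a}  FIRST(A)={a,b}  FIRST(B)={a,b}  FIRST(C)={a,b}

FOLLOW sets:
FOLLOW(S) := {$}
pass 1:
  B→C C: FOLLOW(C) ⊇ FIRST(C) = {a,b}; new: +{a,b}
  C→B: FOLLOW(B) ⊇ FOLLOW(C) ⊇ {a,b}; new: +{a,b}
  S→S A: FOLLOW(S) ⊇ FIRST(A) = {a,b}; new: +{a,b}
  S→S A: FOLLOW(A) ⊇ FOLLOW(S) ⊇ {$,a,b}; new: +{$,a,b}
  S: {$,a,b}  A: {$,a,b}  B: {a,b}  C: {a,b}
pass 2:
  A→B: FOLLOW(B) ⊇ FOLLOW(A) ⊇ {$,a,b}; new: +{$}
  B→C C: FOLLOW(C) ⊇ FOLLOW(B) ⊇ {$,a,b}; new: +{$}
  S: {$,a,b}  A: {$,a,b}  B: {$,a,b}  C: {$,a,b}
pass 3: (stable)
  S: {$,a,b}  A: {$,a,b}  B: {$,a,b}  C: {$,a,b}

FOLLOW(C) = ["$", "a", "b"]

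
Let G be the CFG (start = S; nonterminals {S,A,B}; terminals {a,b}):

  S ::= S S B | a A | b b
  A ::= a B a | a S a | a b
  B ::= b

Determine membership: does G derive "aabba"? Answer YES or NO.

Convert to CNF:
  S -> S X4 | T0 A | T1 T1
  A -> T0 T1 | T0 X2 | T0 X3
  B -> b
  T0 -> a
  T1 -> b
  X2 -> B T0
  X3 -> S T0
  X4 -> S B

CYK fill:
  cell(0,0) a: {T0}  orig:{}
  cell(1,1) a: {T0}  orig:{}
  cell(2,2) b: {B,T1}  orig:{B}
  cell(3,3) b: {B,T1}  orig:{B}
  cell(4,4) a: {T0}  orig:{}
  cell(0,1) aa: ∅
  cell(1,2) ab: {A}
  cell(2,3) bb: {S}
  cell(3,4) ba: {X2}  orig:{}
  cell(0,2) aab: {S}
  cell(1,3) abb: ∅
  cell(2,4) bba: {X3}  orig:{}
  cell(0,3) aabb: {X4}  orig:{}
  cell(1,4) abba: {A}
  cell(0,4) aabba: {S}

S ∈ T[0,4] ⇒ YES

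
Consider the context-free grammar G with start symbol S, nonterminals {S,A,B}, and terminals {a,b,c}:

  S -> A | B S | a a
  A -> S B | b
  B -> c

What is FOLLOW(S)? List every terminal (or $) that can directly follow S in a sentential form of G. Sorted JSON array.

FIRST sets, iterate to fixpoint:
iter 1:
  A via A→b: +{b}
  B via B→c: +{c}
  S via S→A: +{b}
  S via S→B S: +{c}
  S via S→a a: +{a}
  FIRST(S)={a,b,c}  FIRST(A)={b}  FIRST(B)={c}
iter 2:
  A via A→S B: +{a,c}
  FIRST(S)={a,b,c}  FIRST(A)={a,b,c}  FIRST(B)={c}
iter 3: done
  FIRST(S)={a,b,c}  FIRST(A)={a,b,c}  FIRST(B)={c}

Compute FOLLOW by fixpoint:
FOLLOW(S) := {$}
iter 1:
  A→S B: FOLLOW(S) ⊇ FIRST(B) = {c}; new: +{c}
  S→A: FOLLOW(A) ⊇ FOLLOW(S) ⊇ {$,c}; new: +{$,c}
  S→B S: FOLLOW(B) ⊇ FIRST(S) = {a,b,c}; new: +{a,b,c}
  S: {$,c}  A: {$,c}  B: {a,b,c}
iter 2:
  A→S B: FOLLOW(B) ⊇ FOLLOW(A) ⊇ {$,c}; new: +{$}
  S: {$,c}  A: {$,c}  B: {$,a,b,c}
iter 3: (no change)
  S: {$,c}  A: {$,c}  B: {$,a,b,c}

FOLLOW(S) = ["$", "c"]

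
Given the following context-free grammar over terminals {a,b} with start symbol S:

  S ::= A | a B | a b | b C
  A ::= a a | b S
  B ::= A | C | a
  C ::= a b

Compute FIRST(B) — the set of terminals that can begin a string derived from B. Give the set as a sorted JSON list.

FIRST sets, iterate to fixpoint:
iter 1:
  A via A→a a: +{a}
  A via A→b S: +{b}
  B via B→A: +{a,b}
  C via C→a b: +{a}
  S via S→A: +{a,b}
  S: {a,b}  A: {a,b}  B: {a,b}  C: {a}
iter 2: (stable)
  S: {a,b}  A: {a,b}  B: {a,b}  C: {a}

FIRST(B) = ["a", "b"]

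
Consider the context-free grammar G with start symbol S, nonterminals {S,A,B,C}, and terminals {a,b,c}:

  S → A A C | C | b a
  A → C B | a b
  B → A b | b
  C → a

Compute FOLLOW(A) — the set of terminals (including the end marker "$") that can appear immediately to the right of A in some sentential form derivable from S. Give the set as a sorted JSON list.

FIRST iteration:
iter 1:
  A via A→a b: +{a}
  B via B→A b: +{a}
  B via B→b: +{b}
  C via C→a: +{a}
  S via S→A A C: +{a}
  S via S→b a: +{b}
  S: {a,b}  A: {a}  B: {a,b}  C: {a}
iter 2: (no change)
  S: {a,b}  A: {a}  B: {a,b}  C: {a}

FOLLOW iteration:
initialize: $ ∈ FOLLOW(S)
[1]
  A→C B: FOLLOW(C) ⊇ FIRST(B) = {a,b}; new: +{a,b}
  B→A b: FOLLOW(A) ⊇ FIRST(b) = {b}; new: +{b}
  S→A A C: FOLLOW(A) ⊇ FIRST(A) = {a}; new: +{a}
  S→A A C: FOLLOW(C) ⊇ FOLLOW(S) ⊇ {$}; new: +{$}
  FOLLOW[S]={$}  FOLLOW[A]={a,b}  FOLLOW[B]={}  FOLLOW[C]={$,a,b}
[2]
  A→C B: FOLLOW(B) ⊇ FOLLOW(A) ⊇ {a,b}; new: +{a,b}
  FOLLOW[S]={$}  FOLLOW[A]={a,b}  FOLLOW[B]={a,b}  FOLLOW[C]={$,a,b}
[3] (no change)
  FOLLOW[S]={$}  FOLLOW[A]={a,b}  FOLLOW[B]={a,b}  FOLLOW[C]={$,a,b}

FOLLOW(A) = ["a", "b"]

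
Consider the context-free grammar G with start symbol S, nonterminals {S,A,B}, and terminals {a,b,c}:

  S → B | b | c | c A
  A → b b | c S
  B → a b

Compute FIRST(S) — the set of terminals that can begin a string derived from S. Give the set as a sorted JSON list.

Compute FIRST by fixpoint:
round 1:
  A via A→b b: +{b}
  A via A→c S: +{c}
  B via B→a b: +{a}
  S via S→B: +{a}
  S via S→b: +{b}
  S via S→c: +{c}
  S: {a,b,c}  A: {b,c}  B: {a}
round 2: — fixpoint
  S: {a,b,c}  A: {b,c}  B: {a}

FIRST(S) = ["a", "b", "c"]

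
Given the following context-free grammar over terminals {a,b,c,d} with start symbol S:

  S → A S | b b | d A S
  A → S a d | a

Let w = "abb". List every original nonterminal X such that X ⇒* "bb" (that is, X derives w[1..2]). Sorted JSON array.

CNF form of G:
  S -> A S | T1 X4 | T2 T2
  A -> S X3 | a
  T0 -> a
  T1 -> d
  T2 -> b
  X3 -> T0 T1
  X4 -> A S

CYK table (by increasing span), restricted to cells inside w[1..2]:
  cell(1,1) b: {T2}  orig:{}
  cell(2,2) b: {T2}  orig:{}
  cell(1,2) bb: {S}

Original NTs in T[1,2] deriving "bb": ["S"]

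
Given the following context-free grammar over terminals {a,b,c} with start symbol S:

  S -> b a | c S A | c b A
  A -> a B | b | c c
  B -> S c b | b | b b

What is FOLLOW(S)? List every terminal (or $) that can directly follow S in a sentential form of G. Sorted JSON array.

Compute FIRST by fixpoint:
[1]
  A via A→a B: +{a}
  A via A→b: +{b}
  A via A→c c: +{c}
  B via B→b: +{b}
  S via S→b a: +{b}
  S via S→c S A: +{c}
  S: {b,c}  A: {a,b,c}  B: {b}
[2]
  B via B→S c b: +{c}
  S: {b,c}  A: {a,b,c}  B: {b,c}
[3] (stable)
  S: {b,c}  A: {a,b,c}  B: {b,c}

Compute FOLLOW by fixpoint:
seed FOLLOW(S) with $
iter 1:
  B→S c b: FOLLOW(S) ⊇ FIRST(c) = {c}; new: +{c}
  S→c S A: FOLLOW(S) ⊇ FIRST(A) = {a,b,c}; new: +{a,b}
  S→c S A: FOLLOW(A) ⊇ FOLLOW(S) ⊇ {$,a,b,c}; new: +{$,a,b,c}
  S: {$,a,b,c}  A: {$,a,b,c}  B: {}
iter 2:
  A→a B: FOLLOW(B) ⊇ FOLLOW(A) ⊇ {$,a,b,c}; new: +{$,a,b,c}
  S: {$,a,b,c}  A: {$,a,b,c}  B: {$,a,b,c}
iter 3: — fixpoint
  S: {$,a,b,c}  A: {$,a,b,c}  B: {$,a,b,c}

FOLLOW(S) = ["$", "a", "b", "c"]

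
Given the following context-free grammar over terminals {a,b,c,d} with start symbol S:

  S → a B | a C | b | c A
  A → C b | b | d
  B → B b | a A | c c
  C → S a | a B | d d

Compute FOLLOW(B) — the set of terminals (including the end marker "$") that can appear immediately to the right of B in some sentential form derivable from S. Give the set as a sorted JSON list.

FIRST iteration:
[1]
  A via A→b: +{b}
  A via A→d: +{d}
  B via B→a A: +{a}
  B via B→c c: +{c}
  C via C→a B: +{a}
  C via C→d d: +{d}
  S via S→a B: +{a}
  S via S→b: +{b}
  S via S→c A: +{c}
  FIRST[S]={a,b,c}  FIRST[A]={b,d}  FIRST[B]={a,c}  FIRST[C]={a,d}
[2]
  A via A→C b: +{a}
  C via C→S a: +{b,c}
  FIRST[S]={a,b,c}  FIRST[A]={a,b,d}  FIRST[B]={a,c}  FIRST[C]={a,b,c,d}
[3]
  A via A→C b: +{c}
  FIRST[S]={a,b,c}  FIRST[A]={a,b,c,d}  FIRST[B]={a,c}  FIRST[C]={a,b,c,d}
[4] done
  FIRST[S]={a,b,c}  FIRST[A]={a,b,c,d}  FIRST[B]={a,c}  FIRST[C]={a,b,c,d}

Compute FOLLOW by fixpoint:
FOLLOW(S) := {$}
pass 1:
  A→C b: FOLLOW(C) ⊇ FIRST(b) = {b}; new: +{b}
  B→B b: FOLLOW(B) ⊇ FIRST(b) = {b}; new: +{b}
  B→a A: FOLLOW(A) ⊇ FOLLOW(B) ⊇ {b}; new: +{b}
  C→S a: FOLLOW(S) ⊇ FIRST(a) = {a}; new: +{a}
  S→a B: FOLLOW(B) ⊇ FOLLOW(S) ⊇ {$,a}; new: +{$,a}
  S→a C: FOLLOW(C) ⊇ FOLLOW(S) ⊇ {$,a}; new: +{$,a}
  S→c A: FOLLOW(A) ⊇ FOLLOW(S) ⊇ {$,a}; new: +{$,a}
  FOLLOW[S]={$,a}  FOLLOW[A]={$,a,b}  FOLLOW[B]={$,a,b}  FOLLOW[C]={$,a,b}
pass 2: — fixpoint
  FOLLOW[S]={$,a}  FOLLOW[A]={$,a,b}  FOLLOW[B]={$,a,b}  FOLLOW[C]={$,a,b}

FOLLOW(B) = ["$", "a", "b"]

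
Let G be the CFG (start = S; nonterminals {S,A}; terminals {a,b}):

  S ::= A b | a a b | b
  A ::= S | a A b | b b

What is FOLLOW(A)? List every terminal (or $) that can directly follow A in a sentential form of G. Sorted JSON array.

FIRST iteration:
pass 1:
  A via A→a A b: +{a}
  A via A→b b: +{b}
  S via S→A b: +{a,b}
  S: {a,b}  A: {a,b}
pass 2: (stable)
  S: {a,b}  A: {a,b}

Compute FOLLOW by fixpoint:
FOLLOW(S) := {$}
[1]
  A→a A b: FOLLOW(A) ⊇ FIRST(b) = {b}; new: +{b}
  S: {$}  A: {b}
[2]
  A→S: FOLLOW(S) ⊇ FOLLOW(A) ⊇ {b}; new: +{b}
  S: {$,b}  A: {b}
[3] (no change)
  S: {$,b}  A: {b}

FOLLOW(A) = ["b"]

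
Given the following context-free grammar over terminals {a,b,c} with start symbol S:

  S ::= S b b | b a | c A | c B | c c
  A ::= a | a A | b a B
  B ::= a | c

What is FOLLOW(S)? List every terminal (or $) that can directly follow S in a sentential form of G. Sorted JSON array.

FIRST sets, iterate to fixpoint:
iter 1:
  A via A→a: +{a}
  A via A→b a B: +{b}
  B via B→a: +{a}
  B via B→c: +{c}
  S via S→b a: +{b}
  S via S→c A: +{c}
  FIRST(S)={b,c}  FIRST(A)={a,b}  FIRST(B)={a,c}
iter 2: done
  FIRST(S)={b,c}  FIRST(A)={a,b}  FIRST(B)={a,c}

FOLLOW sets:
FOLLOW(S) := {$}
[1]
  S→S b b: FOLLOW(S) ⊇ FIRST(b) = {b}; new: +{b}
  S→c A: FOLLOW(A) ⊇ FOLLOW(S) ⊇ {$,b}; new: +{$,b}
  S→c B: FOLLOW(B) ⊇ FOLLOW(S) ⊇ {$,b}; new: +{$,b}
  FOLLOW[S]={$,b}  FOLLOW[A]={$,b}  FOLLOW[B]={$,b}
[2] (stable)
  FOLLOW[S]={$,b}  FOLLOW[A]={$,b}  FOLLOW[B]={$,b}

FOLLOW(S) = ["$", "b"]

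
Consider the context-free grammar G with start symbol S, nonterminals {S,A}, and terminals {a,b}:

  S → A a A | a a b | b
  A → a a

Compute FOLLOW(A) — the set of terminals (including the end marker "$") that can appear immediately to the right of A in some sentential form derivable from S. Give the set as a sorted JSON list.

FIRST iteration:
[1]
  A via A→a a: +{a}
  S via S→A a A: +{a}
  S via S→b: +{b}
  FIRST(S)={a,b}  FIRST(A)={a}
[2] — fixpoint
  FIRST(S)={a,b}  FIRST(A)={a}

FOLLOW iteration:
FOLLOW(S) := {$}
[1]
  S→A a A: FOLLOW(A) ⊇ FIRST(a) = {a}; new: +{a}
  S→A a A: FOLLOW(A) ⊇ FOLLOW(S) ⊇ {$}; new: +{$}
  FOLLOW(S)={$}  FOLLOW(A)={$,a}
[2] (no change)
  FOLLOW(S)={$}  FOLLOW(A)={$,a}

FOLLOW(A) = ["$", "a"]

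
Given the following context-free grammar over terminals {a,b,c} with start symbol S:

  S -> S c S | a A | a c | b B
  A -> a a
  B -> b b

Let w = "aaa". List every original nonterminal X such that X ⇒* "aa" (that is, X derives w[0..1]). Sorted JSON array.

CNF form of G:
  S -> S X3 | T0 A | T0 T2 | T1 B
  A -> T0 T0
  B -> T1 T1
  T0 -> a
  T1 -> b
  T2 -> c
  X3 -> T2 S

CYK fill (cells [i..j] with 0 ≤ i ≤ j ≤ 1 only):
  [0..0]={T0}  "a"  orig:{}
  [1..1]={T0}  "a"  orig:{}
  [0..1]={A}  "aa"

Original NTs in T[0,1] deriving "aa": ["A"]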